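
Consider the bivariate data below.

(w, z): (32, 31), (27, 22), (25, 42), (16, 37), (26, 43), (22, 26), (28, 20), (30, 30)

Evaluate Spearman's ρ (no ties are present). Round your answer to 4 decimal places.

Rank w: 8, 5, 3, 1, 4, 2, 6, 7
Rank z: 5, 2, 7, 6, 8, 3, 1, 4
d = rank(w) − rank(z): 3, 3, -4, -5, -4, -1, 5, 3; Σd² = 110
ρ = 1 − 6Σd² / [n(n²−1)] = 1 − 6×110 / (8×63) = 1 − 660/504 ≈ -0.3095

-0.3095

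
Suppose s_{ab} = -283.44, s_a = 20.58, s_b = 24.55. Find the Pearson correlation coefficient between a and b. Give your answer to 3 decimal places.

-0.561

r = Cov(a,b) / (s_a · s_b) = -283.44 / (20.58 × 24.55)
  = -283.44 / 505.2390 ≈ -0.561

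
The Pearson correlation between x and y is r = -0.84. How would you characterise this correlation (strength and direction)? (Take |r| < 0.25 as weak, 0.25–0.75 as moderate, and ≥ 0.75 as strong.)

r = -0.84 < 0 so the relationship is negative.
|r| = 0.84, which falls in the strong range.

strong negative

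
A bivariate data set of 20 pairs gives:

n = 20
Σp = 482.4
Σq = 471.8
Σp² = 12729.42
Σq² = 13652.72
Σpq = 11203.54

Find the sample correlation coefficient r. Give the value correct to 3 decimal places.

-0.106

r = (nΣpq − ΣpΣq) / √[(nΣp² − (Σp)²)(nΣq² − (Σq)²)]
Numerator: 20×11203.54 − 482.4×471.8 = -3525.52
Denominator: √[(254588.4 − 232709.76)(273054.4 − 222595.24)] = √[21878.64 × 50459.16] = 33226.1613
r = -3525.52 / 33226.1613 ≈ -0.106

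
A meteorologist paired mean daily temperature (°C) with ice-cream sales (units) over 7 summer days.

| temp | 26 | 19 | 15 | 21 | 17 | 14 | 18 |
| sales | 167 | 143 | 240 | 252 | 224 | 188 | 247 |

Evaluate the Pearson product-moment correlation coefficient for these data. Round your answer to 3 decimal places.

n = 7, Σx = 130, Σy = 1461, Σx² = 2512, Σy² = 315971, Σxy = 26837
nΣxy − ΣxΣy = 187859 − 189930 = -2071
nΣx² − (Σx)² = 17584 − 16900 = 684; nΣy² − (Σy)² = 2211797 − 2134521 = 77276
r = -2071 / √(684 × 77276) = -2071 / 7270.2671 ≈ -0.285

-0.285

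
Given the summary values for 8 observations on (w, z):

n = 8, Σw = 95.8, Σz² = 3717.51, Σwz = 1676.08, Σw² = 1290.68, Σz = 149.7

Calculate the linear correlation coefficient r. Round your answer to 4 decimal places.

-0.3215

r = (nΣwz − ΣwΣz) / √[(nΣw² − (Σw)²)(nΣz² − (Σz)²)]
Numerator: 8×1676.08 − 95.8×149.7 = -932.62
Denominator: √[(10325.44 − 9177.64)(29740.08 − 22410.09)] = √[1147.8 × 7329.99] = 2900.5797
r = -932.62 / 2900.5797 ≈ -0.3215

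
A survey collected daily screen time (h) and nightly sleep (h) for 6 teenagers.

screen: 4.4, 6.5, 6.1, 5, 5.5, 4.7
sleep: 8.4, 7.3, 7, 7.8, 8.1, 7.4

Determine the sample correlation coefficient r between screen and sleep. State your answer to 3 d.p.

n = 6, Σx = 32.2, Σy = 46, Σx² = 176.16, Σy² = 354.06, Σxy = 245.44
nΣxy − ΣxΣy = 1472.64 − 1481.2 = -8.56
nΣx² − (Σx)² = 1056.96 − 1036.84 = 20.12; nΣy² − (Σy)² = 2124.36 − 2116 = 8.36
r = -8.56 / √(20.12 × 8.36) = -8.56 / 12.9693 ≈ -0.660

-0.660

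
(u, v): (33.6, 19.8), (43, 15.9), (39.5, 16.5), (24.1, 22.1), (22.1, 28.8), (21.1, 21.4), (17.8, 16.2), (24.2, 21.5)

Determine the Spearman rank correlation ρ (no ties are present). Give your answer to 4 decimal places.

Rank u: 6, 8, 7, 4, 3, 2, 1, 5
Rank v: 4, 1, 3, 7, 8, 5, 2, 6
d = rank(u) − rank(v): 2, 7, 4, -3, -5, -3, -1, -1; Σd² = 114
ρ = 1 − 6Σd² / [n(n²−1)] = 1 − 6×114 / (8×63) = 1 − 684/504 ≈ -0.3571

-0.3571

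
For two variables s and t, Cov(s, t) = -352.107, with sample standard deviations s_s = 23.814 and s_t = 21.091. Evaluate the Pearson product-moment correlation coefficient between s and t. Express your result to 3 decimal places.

-0.701

r = Cov(s,t) / (s_s · s_t) = -352.107 / (23.814 × 21.091)
  = -352.107 / 502.2611 ≈ -0.701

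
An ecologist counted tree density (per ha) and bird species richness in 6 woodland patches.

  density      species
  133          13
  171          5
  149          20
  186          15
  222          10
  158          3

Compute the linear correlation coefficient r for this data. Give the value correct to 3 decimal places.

n = 6, Σx = 1019, Σy = 66, Σx² = 177975, Σy² = 928, Σxy = 11048
nΣxy − ΣxΣy = 66288 − 67254 = -966
nΣx² − (Σx)² = 1067850 − 1038361 = 29489; nΣy² − (Σy)² = 5568 − 4356 = 1212
r = -966 / √(29489 × 1212) = -966 / 5978.3499 ≈ -0.162

-0.162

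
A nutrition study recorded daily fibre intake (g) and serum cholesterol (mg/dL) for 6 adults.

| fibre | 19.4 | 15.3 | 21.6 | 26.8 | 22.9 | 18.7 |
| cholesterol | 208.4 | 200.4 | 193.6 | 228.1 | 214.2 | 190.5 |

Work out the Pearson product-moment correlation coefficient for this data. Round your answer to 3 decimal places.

0.722

n = 6, Σx = 124.7, Σy = 1235.2, Σx² = 2669.35, Σy² = 255273.18, Σxy = 25871.45
nΣxy − ΣxΣy = 155228.7 − 154029.44 = 1199.26
nΣx² − (Σx)² = 16016.1 − 15550.09 = 466.01; nΣy² − (Σy)² = 1531639.08 − 1525719.04 = 5920.04
r = 1199.26 / √(466.01 × 5920.04) = 1199.26 / 1660.9629 ≈ 0.722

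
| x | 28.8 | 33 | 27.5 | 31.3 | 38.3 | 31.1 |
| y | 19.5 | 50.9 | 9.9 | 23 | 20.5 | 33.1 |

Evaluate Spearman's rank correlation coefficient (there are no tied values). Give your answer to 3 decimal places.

Rank x: 2, 5, 1, 4, 6, 3
Rank y: 2, 6, 1, 4, 3, 5
d = rank(x) − rank(y): 0, -1, 0, 0, 3, -2; Σd² = 14
ρ = 1 − 6Σd² / [n(n²−1)] = 1 − 6×14 / (6×35) = 1 − 84/210 ≈ 0.600

0.600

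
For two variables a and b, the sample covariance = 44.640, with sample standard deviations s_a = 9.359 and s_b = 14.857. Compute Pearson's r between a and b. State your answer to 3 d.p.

0.321

r = Cov(a,b) / (s_a · s_b) = 44.640 / (9.359 × 14.857)
  = 44.640 / 139.0467 ≈ 0.321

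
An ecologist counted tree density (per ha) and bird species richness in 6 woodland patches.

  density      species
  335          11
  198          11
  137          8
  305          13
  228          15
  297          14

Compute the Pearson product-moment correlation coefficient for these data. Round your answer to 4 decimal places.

0.5264

n = 6, Σx = 1500, Σy = 72, Σx² = 403416, Σy² = 896, Σxy = 18502
nΣxy − ΣxΣy = 111012 − 108000 = 3012
nΣx² − (Σx)² = 2420496 − 2250000 = 170496; nΣy² − (Σy)² = 5376 − 5184 = 192
r = 3012 / √(170496 × 192) = 3012 / 5721.4711 ≈ 0.5264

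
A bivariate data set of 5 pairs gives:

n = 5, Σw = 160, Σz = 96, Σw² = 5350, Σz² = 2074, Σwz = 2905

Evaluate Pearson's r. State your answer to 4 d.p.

-0.7248

r = (nΣwz − ΣwΣz) / √[(nΣw² − (Σw)²)(nΣz² − (Σz)²)]
Numerator: 5×2905 − 160×96 = -835
Denominator: √[(26750 − 25600)(10370 − 9216)] = √[1150 × 1154] = 1151.9983
r = -835 / 1151.9983 ≈ -0.7248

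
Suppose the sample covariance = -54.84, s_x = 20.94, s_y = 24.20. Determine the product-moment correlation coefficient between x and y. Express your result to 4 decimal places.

-0.1082

r = Cov(x,y) / (s_x · s_y) = -54.84 / (20.94 × 24.20)
  = -54.84 / 506.7480 ≈ -0.1082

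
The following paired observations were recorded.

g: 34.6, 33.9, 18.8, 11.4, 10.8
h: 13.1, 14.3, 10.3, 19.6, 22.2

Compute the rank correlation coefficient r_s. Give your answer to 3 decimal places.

-0.700

Rank g: 5, 4, 3, 2, 1
Rank h: 2, 3, 1, 4, 5
d = rank(g) − rank(h): 3, 1, 2, -2, -4; Σd² = 34
ρ = 1 − 6Σd² / [n(n²−1)] = 1 − 6×34 / (5×24) = 1 − 204/120 ≈ -0.700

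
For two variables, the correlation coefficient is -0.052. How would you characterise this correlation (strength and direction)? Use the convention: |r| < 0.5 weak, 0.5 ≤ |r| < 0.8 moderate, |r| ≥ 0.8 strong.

weak negative

r = -0.052 < 0 so the relationship is negative.
|r| = 0.052, which falls in the weak range.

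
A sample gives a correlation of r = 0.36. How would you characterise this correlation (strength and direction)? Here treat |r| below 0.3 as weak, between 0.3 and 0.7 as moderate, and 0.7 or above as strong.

r = 0.36 > 0 so the relationship is positive.
|r| = 0.36, which falls in the moderate range.

moderate positive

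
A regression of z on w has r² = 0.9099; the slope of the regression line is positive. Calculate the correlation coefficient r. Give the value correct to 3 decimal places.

|r| = √0.9099 = 0.954
The association is positive, so r = 0.954.

0.954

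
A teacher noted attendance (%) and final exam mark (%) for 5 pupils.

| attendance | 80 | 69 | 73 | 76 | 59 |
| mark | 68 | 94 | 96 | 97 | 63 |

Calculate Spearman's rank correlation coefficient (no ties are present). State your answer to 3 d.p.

Rank attendance: 5, 2, 3, 4, 1
Rank mark: 2, 3, 4, 5, 1
d = rank(attendance) − rank(mark): 3, -1, -1, -1, 0; Σd² = 12
ρ = 1 − 6Σd² / [n(n²−1)] = 1 − 6×12 / (5×24) = 1 − 72/120 ≈ 0.400

0.400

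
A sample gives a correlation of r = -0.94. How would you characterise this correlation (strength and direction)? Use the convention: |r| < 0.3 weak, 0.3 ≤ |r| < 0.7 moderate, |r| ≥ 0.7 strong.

r = -0.94 < 0 so the relationship is negative.
|r| = 0.94, which falls in the strong range.

strong negative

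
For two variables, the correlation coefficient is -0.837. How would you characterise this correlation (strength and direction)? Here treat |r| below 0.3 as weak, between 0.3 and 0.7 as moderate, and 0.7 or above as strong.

r = -0.837 < 0 so the relationship is negative.
|r| = 0.837, which falls in the strong range.

strong negative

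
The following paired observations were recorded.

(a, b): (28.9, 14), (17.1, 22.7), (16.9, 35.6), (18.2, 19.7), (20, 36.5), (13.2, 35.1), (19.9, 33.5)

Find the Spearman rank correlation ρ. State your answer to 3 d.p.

-0.321

Rank a: 7, 3, 2, 4, 6, 1, 5
Rank b: 1, 3, 6, 2, 7, 5, 4
d = rank(a) − rank(b): 6, 0, -4, 2, -1, -4, 1; Σd² = 74
ρ = 1 − 6Σd² / [n(n²−1)] = 1 − 6×74 / (7×48) = 1 − 444/336 ≈ -0.321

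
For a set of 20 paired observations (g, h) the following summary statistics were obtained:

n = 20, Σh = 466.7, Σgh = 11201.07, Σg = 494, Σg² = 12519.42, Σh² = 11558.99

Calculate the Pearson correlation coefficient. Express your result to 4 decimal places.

-0.7084

r = (nΣgh − ΣgΣh) / √[(nΣg² − (Σg)²)(nΣh² − (Σh)²)]
Numerator: 20×11201.07 − 494×466.7 = -6528.4
Denominator: √[(250388.4 − 244036)(231179.8 − 217808.89)] = √[6352.4 × 13370.91] = 9216.1472
r = -6528.4 / 9216.1472 ≈ -0.7084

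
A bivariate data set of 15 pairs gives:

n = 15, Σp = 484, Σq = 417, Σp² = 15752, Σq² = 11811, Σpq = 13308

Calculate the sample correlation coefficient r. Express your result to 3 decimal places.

-0.857

r = (nΣpq − ΣpΣq) / √[(nΣp² − (Σp)²)(nΣq² − (Σq)²)]
Numerator: 15×13308 − 484×417 = -2208
Denominator: √[(236280 − 234256)(177165 − 173889)] = √[2024 × 3276] = 2574.9998
r = -2208 / 2574.9998 ≈ -0.857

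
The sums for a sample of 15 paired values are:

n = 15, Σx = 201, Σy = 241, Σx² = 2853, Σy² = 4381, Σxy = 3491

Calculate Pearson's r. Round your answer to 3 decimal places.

r = (nΣxy − ΣxΣy) / √[(nΣx² − (Σx)²)(nΣy² − (Σy)²)]
Numerator: 15×3491 − 201×241 = 3924
Denominator: √[(42795 − 40401)(65715 − 58081)] = √[2394 × 7634] = 4275.0200
r = 3924 / 4275.0200 ≈ 0.918

0.918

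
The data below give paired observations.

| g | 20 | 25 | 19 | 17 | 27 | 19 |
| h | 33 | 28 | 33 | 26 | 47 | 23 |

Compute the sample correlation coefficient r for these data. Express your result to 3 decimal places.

n = 6, Σg = 127, Σh = 190, Σg² = 2765, Σh² = 6376, Σgh = 4135
nΣgh − ΣgΣh = 24810 − 24130 = 680
nΣg² − (Σg)² = 16590 − 16129 = 461; nΣh² − (Σh)² = 38256 − 36100 = 2156
r = 680 / √(461 × 2156) = 680 / 996.9534 ≈ 0.682

0.682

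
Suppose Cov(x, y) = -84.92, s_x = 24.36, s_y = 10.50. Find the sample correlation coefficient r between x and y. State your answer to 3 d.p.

-0.332

r = Cov(x,y) / (s_x · s_y) = -84.92 / (24.36 × 10.50)
  = -84.92 / 255.7800 ≈ -0.332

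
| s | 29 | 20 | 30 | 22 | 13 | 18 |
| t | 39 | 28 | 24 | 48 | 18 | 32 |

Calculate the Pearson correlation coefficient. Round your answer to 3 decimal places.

0.338

n = 6, Σs = 132, Σt = 189, Σs² = 3118, Σt² = 6533, Σst = 4277
nΣst − ΣsΣt = 25662 − 24948 = 714
nΣs² − (Σs)² = 18708 − 17424 = 1284; nΣt² − (Σt)² = 39198 − 35721 = 3477
r = 714 / √(1284 × 3477) = 714 / 2112.9288 ≈ 0.338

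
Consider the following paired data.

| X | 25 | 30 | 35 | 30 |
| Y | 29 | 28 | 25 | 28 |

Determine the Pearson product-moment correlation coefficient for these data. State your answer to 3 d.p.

-0.943

n = 4, ΣX = 120, ΣY = 110, ΣX² = 3650, ΣY² = 3034, ΣXY = 3280
nΣXY − ΣXΣY = 13120 − 13200 = -80
nΣX² − (ΣX)² = 14600 − 14400 = 200; nΣY² − (ΣY)² = 12136 − 12100 = 36
r = -80 / √(200 × 36) = -80 / 84.8528 ≈ -0.943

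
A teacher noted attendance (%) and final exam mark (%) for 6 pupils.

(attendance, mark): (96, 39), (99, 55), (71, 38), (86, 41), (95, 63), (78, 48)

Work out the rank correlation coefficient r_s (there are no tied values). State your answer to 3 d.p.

0.486

Rank attendance: 5, 6, 1, 3, 4, 2
Rank mark: 2, 5, 1, 3, 6, 4
d = rank(attendance) − rank(mark): 3, 1, 0, 0, -2, -2; Σd² = 18
ρ = 1 − 6Σd² / [n(n²−1)] = 1 − 6×18 / (6×35) = 1 − 108/210 ≈ 0.486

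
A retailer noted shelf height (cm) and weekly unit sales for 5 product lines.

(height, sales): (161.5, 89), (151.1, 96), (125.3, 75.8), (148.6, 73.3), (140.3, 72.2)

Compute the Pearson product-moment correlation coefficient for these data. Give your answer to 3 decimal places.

n = 5, Σx = 726.8, Σy = 406.3, Σx² = 106379.6, Σy² = 33468.37, Σxy = 59398.88
nΣxy − ΣxΣy = 296994.4 − 295298.84 = 1695.56
nΣx² − (Σx)² = 531898 − 528238.24 = 3659.76; nΣy² − (Σy)² = 167341.85 − 165079.69 = 2262.16
r = 1695.56 / √(3659.76 × 2262.16) = 1695.56 / 2877.3187 ≈ 0.589

0.589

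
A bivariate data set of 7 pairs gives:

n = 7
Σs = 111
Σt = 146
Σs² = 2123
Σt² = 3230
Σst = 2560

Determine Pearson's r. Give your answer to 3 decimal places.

r = (nΣst − ΣsΣt) / √[(nΣs² − (Σs)²)(nΣt² − (Σt)²)]
Numerator: 7×2560 − 111×146 = 1714
Denominator: √[(14861 − 12321)(22610 − 21316)] = √[2540 × 1294] = 1812.9424
r = 1714 / 1812.9424 ≈ 0.945

0.945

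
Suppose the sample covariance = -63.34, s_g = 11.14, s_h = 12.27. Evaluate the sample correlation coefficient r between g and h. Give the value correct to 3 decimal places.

-0.463

r = Cov(g,h) / (s_g · s_h) = -63.34 / (11.14 × 12.27)
  = -63.34 / 136.6878 ≈ -0.463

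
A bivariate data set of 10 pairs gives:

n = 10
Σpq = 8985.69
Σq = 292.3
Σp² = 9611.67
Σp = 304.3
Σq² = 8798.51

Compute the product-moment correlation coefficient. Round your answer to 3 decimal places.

r = (nΣpq − ΣpΣq) / √[(nΣp² − (Σp)²)(nΣq² − (Σq)²)]
Numerator: 10×8985.69 − 304.3×292.3 = 910.01
Denominator: √[(96116.7 − 92598.49)(87985.1 − 85439.29)] = √[3518.21 × 2545.81] = 2992.7737
r = 910.01 / 2992.7737 ≈ 0.304

0.304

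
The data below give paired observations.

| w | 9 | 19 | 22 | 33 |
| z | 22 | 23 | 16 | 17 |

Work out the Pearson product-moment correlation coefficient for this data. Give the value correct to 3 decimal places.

-0.677

n = 4, Σw = 83, Σz = 78, Σw² = 2015, Σz² = 1558, Σwz = 1548
nΣwz − ΣwΣz = 6192 − 6474 = -282
nΣw² − (Σw)² = 8060 − 6889 = 1171; nΣz² − (Σz)² = 6232 − 6084 = 148
r = -282 / √(1171 × 148) = -282 / 416.3028 ≈ -0.677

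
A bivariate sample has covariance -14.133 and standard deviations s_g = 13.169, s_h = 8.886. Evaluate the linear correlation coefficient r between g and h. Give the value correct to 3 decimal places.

r = Cov(g,h) / (s_g · s_h) = -14.133 / (13.169 × 8.886)
  = -14.133 / 117.0197 ≈ -0.121

-0.121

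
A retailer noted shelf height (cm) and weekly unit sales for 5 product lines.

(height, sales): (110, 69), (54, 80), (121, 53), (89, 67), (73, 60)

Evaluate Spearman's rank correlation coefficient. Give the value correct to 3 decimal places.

Rank height: 4, 1, 5, 3, 2
Rank sales: 4, 5, 1, 3, 2
d = rank(height) − rank(sales): 0, -4, 4, 0, 0; Σd² = 32
ρ = 1 − 6Σd² / [n(n²−1)] = 1 − 6×32 / (5×24) = 1 − 192/120 ≈ -0.600

-0.600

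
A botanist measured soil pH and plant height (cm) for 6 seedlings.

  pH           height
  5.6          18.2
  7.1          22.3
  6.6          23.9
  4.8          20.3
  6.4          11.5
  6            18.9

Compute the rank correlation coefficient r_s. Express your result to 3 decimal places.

0.429

Rank pH: 2, 6, 5, 1, 4, 3
Rank height: 2, 5, 6, 4, 1, 3
d = rank(pH) − rank(height): 0, 1, -1, -3, 3, 0; Σd² = 20
ρ = 1 − 6Σd² / [n(n²−1)] = 1 − 6×20 / (6×35) = 1 − 120/210 ≈ 0.429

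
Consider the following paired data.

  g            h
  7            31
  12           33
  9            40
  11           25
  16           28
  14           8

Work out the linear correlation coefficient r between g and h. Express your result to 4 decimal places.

n = 6, Σg = 69, Σh = 165, Σg² = 847, Σh² = 5123, Σgh = 1808
nΣgh − ΣgΣh = 10848 − 11385 = -537
nΣg² − (Σg)² = 5082 − 4761 = 321; nΣh² − (Σh)² = 30738 − 27225 = 3513
r = -537 / √(321 × 3513) = -537 / 1061.9195 ≈ -0.5057

-0.5057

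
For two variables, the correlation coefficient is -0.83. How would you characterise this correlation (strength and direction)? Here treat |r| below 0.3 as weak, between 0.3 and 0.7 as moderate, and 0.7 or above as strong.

strong negative

r = -0.83 < 0 so the relationship is negative.
|r| = 0.83, which falls in the strong range.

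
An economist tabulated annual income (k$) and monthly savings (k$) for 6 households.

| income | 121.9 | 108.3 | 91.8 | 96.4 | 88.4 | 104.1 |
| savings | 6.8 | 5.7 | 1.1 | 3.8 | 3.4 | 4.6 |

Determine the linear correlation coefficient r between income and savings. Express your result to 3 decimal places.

n = 6, Σx = 610.9, Σy = 25.4, Σx² = 62960.07, Σy² = 127.1, Σxy = 2692.95
nΣxy − ΣxΣy = 16157.7 − 15516.86 = 640.84
nΣx² − (Σx)² = 377760.42 − 373198.81 = 4561.61; nΣy² − (Σy)² = 762.6 − 645.16 = 117.44
r = 640.84 / √(4561.61 × 117.44) = 640.84 / 731.9259 ≈ 0.876

0.876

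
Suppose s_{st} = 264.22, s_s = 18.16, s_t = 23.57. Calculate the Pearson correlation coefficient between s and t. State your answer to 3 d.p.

0.617

r = Cov(s,t) / (s_s · s_t) = 264.22 / (18.16 × 23.57)
  = 264.22 / 428.0312 ≈ 0.617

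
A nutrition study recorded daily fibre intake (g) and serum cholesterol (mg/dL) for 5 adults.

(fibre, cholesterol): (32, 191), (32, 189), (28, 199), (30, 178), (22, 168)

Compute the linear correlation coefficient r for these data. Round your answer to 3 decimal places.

0.637

n = 5, Σx = 144, Σy = 925, Σx² = 4216, Σy² = 171711, Σxy = 26768
nΣxy − ΣxΣy = 133840 − 133200 = 640
nΣx² − (Σx)² = 21080 − 20736 = 344; nΣy² − (Σy)² = 858555 − 855625 = 2930
r = 640 / √(344 × 2930) = 640 / 1003.9522 ≈ 0.637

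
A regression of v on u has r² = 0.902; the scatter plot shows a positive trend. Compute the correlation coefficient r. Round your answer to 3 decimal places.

0.950

|r| = √0.902 = 0.950
The association is positive, so r = 0.950.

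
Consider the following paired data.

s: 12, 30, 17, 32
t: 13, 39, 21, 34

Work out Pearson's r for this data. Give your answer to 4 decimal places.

n = 4, Σs = 91, Σt = 107, Σs² = 2357, Σt² = 3287, Σst = 2771
nΣst − ΣsΣt = 11084 − 9737 = 1347
nΣs² − (Σs)² = 9428 − 8281 = 1147; nΣt² − (Σt)² = 13148 − 11449 = 1699
r = 1347 / √(1147 × 1699) = 1347 / 1395.9774 ≈ 0.9649

0.9649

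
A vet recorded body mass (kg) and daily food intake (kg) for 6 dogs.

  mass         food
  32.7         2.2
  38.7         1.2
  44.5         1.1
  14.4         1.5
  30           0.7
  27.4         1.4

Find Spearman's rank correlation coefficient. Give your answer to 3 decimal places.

Rank mass: 4, 5, 6, 1, 3, 2
Rank food: 6, 3, 2, 5, 1, 4
d = rank(mass) − rank(food): -2, 2, 4, -4, 2, -2; Σd² = 48
ρ = 1 − 6Σd² / [n(n²−1)] = 1 − 6×48 / (6×35) = 1 − 288/210 ≈ -0.371

-0.371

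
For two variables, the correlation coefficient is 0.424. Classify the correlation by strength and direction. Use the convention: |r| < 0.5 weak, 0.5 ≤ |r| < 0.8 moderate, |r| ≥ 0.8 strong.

r = 0.424 > 0 so the relationship is positive.
|r| = 0.424, which falls in the weak range.

weak positive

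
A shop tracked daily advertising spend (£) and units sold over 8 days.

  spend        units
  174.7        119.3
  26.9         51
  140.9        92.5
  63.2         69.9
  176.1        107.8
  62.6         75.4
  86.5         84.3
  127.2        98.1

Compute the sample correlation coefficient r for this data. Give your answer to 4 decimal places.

n = 8, Σx = 858.1, Σy = 698.3, Σx² = 113682.81, Σy² = 64311.85, Σxy = 83138.43
nΣxy − ΣxΣy = 665107.44 − 599211.23 = 65896.21
nΣx² − (Σx)² = 909462.48 − 736335.61 = 173126.87; nΣy² − (Σy)² = 514494.8 − 487622.89 = 26871.91
r = 65896.21 / √(173126.87 × 26871.91) = 65896.21 / 68207.4019 ≈ 0.9661

0.9661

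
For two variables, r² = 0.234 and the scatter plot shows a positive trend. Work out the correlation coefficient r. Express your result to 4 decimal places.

0.4837

|r| = √0.234 = 0.4837
The association is positive, so r = 0.4837.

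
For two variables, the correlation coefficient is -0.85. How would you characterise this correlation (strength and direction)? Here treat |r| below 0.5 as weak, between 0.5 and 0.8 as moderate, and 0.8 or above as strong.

strong negative

r = -0.85 < 0 so the relationship is negative.
|r| = 0.85, which falls in the strong range.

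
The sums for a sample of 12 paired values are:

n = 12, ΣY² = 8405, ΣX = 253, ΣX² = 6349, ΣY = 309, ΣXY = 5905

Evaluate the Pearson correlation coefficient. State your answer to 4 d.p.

-0.9040

r = (nΣXY − ΣXΣY) / √[(nΣX² − (ΣX)²)(nΣY² − (ΣY)²)]
Numerator: 12×5905 − 253×309 = -7317
Denominator: √[(76188 − 64009)(100860 − 95481)] = √[12179 × 5379] = 8093.8768
r = -7317 / 8093.8768 ≈ -0.9040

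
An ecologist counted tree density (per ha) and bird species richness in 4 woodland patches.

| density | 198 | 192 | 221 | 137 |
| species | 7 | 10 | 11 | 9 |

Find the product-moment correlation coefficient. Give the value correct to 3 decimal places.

0.280

n = 4, Σx = 748, Σy = 37, Σx² = 143678, Σy² = 351, Σxy = 6970
nΣxy − ΣxΣy = 27880 − 27676 = 204
nΣx² − (Σx)² = 574712 − 559504 = 15208; nΣy² − (Σy)² = 1404 − 1369 = 35
r = 204 / √(15208 × 35) = 204 / 729.5752 ≈ 0.280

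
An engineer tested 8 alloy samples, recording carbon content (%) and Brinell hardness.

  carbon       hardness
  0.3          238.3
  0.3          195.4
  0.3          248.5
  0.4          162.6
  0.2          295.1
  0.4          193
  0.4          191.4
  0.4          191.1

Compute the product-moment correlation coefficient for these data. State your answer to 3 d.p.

n = 8, Σx = 2.7, Σy = 1715.4, Σx² = 0.95, Σy² = 380645.24, Σxy = 558.92
nΣxy − ΣxΣy = 4471.36 − 4631.58 = -160.22
nΣx² − (Σx)² = 7.6 − 7.29 = 0.31; nΣy² − (Σy)² = 3045161.92 − 2942597.16 = 102564.76
r = -160.22 / √(0.31 × 102564.76) = -160.22 / 178.3117 ≈ -0.899

-0.899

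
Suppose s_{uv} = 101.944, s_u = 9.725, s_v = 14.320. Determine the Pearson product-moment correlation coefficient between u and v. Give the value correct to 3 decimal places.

r = Cov(u,v) / (s_u · s_v) = 101.944 / (9.725 × 14.320)
  = 101.944 / 139.2620 ≈ 0.732

0.732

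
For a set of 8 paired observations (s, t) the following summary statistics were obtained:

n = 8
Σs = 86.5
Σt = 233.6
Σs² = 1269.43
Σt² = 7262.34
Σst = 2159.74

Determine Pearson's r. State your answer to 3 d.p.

r = (nΣst − ΣsΣt) / √[(nΣs² − (Σs)²)(nΣt² − (Σt)²)]
Numerator: 8×2159.74 − 86.5×233.6 = -2928.48
Denominator: √[(10155.44 − 7482.25)(58098.72 − 54568.96)] = √[2673.19 × 3529.76] = 3071.7616
r = -2928.48 / 3071.7616 ≈ -0.953

-0.953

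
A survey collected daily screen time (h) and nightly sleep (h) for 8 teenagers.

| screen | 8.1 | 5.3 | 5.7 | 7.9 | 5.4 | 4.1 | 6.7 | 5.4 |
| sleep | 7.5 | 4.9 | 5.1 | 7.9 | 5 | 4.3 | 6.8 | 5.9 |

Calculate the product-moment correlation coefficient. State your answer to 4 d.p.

n = 8, Σx = 48.6, Σy = 47.4, Σx² = 308.62, Σy² = 293.22, Σxy = 300.25
nΣxy − ΣxΣy = 2402 − 2303.64 = 98.36
nΣx² − (Σx)² = 2468.96 − 2361.96 = 107; nΣy² − (Σy)² = 2345.76 − 2246.76 = 99
r = 98.36 / √(107 × 99) = 98.36 / 102.9223 ≈ 0.9557

0.9557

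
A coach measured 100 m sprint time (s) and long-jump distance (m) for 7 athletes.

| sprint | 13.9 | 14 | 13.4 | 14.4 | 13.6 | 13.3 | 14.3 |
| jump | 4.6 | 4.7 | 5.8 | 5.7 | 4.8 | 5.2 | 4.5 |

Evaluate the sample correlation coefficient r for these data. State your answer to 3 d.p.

-0.237

n = 7, Σx = 96.9, Σy = 35.3, Σx² = 1342.47, Σy² = 179.71, Σxy = 488.33
nΣxy − ΣxΣy = 3418.31 − 3420.57 = -2.26
nΣx² − (Σx)² = 9397.29 − 9389.61 = 7.68; nΣy² − (Σy)² = 1257.97 − 1246.09 = 11.88
r = -2.26 / √(7.68 × 11.88) = -2.26 / 9.5519 ≈ -0.237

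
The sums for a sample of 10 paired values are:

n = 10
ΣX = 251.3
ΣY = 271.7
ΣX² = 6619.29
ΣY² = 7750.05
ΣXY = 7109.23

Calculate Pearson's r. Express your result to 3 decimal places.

0.841

r = (nΣXY − ΣXΣY) / √[(nΣX² − (ΣX)²)(nΣY² − (ΣY)²)]
Numerator: 10×7109.23 − 251.3×271.7 = 2814.09
Denominator: √[(66192.9 − 63151.69)(77500.5 − 73820.89)] = √[3041.21 × 3679.61] = 3345.2155
r = 2814.09 / 3345.2155 ≈ 0.841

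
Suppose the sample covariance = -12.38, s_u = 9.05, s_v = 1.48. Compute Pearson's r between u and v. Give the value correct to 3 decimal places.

-0.924

r = Cov(u,v) / (s_u · s_v) = -12.38 / (9.05 × 1.48)
  = -12.38 / 13.3940 ≈ -0.924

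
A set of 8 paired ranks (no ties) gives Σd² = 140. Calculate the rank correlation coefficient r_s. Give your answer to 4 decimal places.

-0.6667

ρ = 1 − 6Σd² / [n(n²−1)] = 1 − 6×140 / (8×63)
  = 1 − 840/504 = 1 − 1.66667 ≈ -0.6667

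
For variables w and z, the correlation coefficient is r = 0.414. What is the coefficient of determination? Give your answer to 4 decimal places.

0.1714

r² = (0.414)² = 0.1714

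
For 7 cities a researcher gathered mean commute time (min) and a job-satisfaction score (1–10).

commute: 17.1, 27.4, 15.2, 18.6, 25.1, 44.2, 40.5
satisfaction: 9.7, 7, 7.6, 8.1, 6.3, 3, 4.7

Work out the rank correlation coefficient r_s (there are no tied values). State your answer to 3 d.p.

Rank commute: 2, 5, 1, 3, 4, 7, 6
Rank satisfaction: 7, 4, 5, 6, 3, 1, 2
d = rank(commute) − rank(satisfaction): -5, 1, -4, -3, 1, 6, 4; Σd² = 104
ρ = 1 − 6Σd² / [n(n²−1)] = 1 − 6×104 / (7×48) = 1 − 624/336 ≈ -0.857

-0.857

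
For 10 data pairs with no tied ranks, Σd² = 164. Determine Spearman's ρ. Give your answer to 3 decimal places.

ρ = 1 − 6Σd² / [n(n²−1)] = 1 − 6×164 / (10×99)
  = 1 − 984/990 = 1 − 0.9939 ≈ 0.006

0.006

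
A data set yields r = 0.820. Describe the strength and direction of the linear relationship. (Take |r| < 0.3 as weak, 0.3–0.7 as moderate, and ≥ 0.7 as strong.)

strong positive

r = 0.820 > 0 so the relationship is positive.
|r| = 0.820, which falls in the strong range.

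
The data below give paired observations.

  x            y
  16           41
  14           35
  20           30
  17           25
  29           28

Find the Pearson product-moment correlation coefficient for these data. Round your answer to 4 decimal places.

n = 5, Σx = 96, Σy = 159, Σx² = 1982, Σy² = 5215, Σxy = 2983
nΣxy − ΣxΣy = 14915 − 15264 = -349
nΣx² − (Σx)² = 9910 − 9216 = 694; nΣy² − (Σy)² = 26075 − 25281 = 794
r = -349 / √(694 × 794) = -349 / 742.3180 ≈ -0.4701

-0.4701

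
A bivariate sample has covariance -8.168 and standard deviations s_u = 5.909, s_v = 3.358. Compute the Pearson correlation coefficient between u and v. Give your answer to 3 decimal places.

-0.412

r = Cov(u,v) / (s_u · s_v) = -8.168 / (5.909 × 3.358)
  = -8.168 / 19.8424 ≈ -0.412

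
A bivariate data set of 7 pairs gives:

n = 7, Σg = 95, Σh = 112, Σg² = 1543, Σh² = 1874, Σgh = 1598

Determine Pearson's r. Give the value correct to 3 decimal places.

0.541

r = (nΣgh − ΣgΣh) / √[(nΣg² − (Σg)²)(nΣh² − (Σh)²)]
Numerator: 7×1598 − 95×112 = 546
Denominator: √[(10801 − 9025)(13118 − 12544)] = √[1776 × 574] = 1009.6653
r = 546 / 1009.6653 ≈ 0.541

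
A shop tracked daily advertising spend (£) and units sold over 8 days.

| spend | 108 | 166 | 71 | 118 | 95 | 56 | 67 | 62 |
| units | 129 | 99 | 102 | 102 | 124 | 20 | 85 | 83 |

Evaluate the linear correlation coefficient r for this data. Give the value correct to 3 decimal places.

0.489

n = 8, Σx = 743, Σy = 744, Σx² = 78679, Σy² = 77140, Σxy = 73385
nΣxy − ΣxΣy = 587080 − 552792 = 34288
nΣx² − (Σx)² = 629432 − 552049 = 77383; nΣy² − (Σy)² = 617120 − 553536 = 63584
r = 34288 / √(77383 × 63584) = 34288 / 70144.9975 ≈ 0.489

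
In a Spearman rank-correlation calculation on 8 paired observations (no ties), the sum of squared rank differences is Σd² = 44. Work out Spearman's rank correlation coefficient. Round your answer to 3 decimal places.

ρ = 1 − 6Σd² / [n(n²−1)] = 1 − 6×44 / (8×63)
  = 1 − 264/504 = 1 − 0.5238 ≈ 0.476

0.476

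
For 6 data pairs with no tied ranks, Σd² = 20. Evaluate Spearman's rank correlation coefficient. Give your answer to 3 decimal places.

0.429

ρ = 1 − 6Σd² / [n(n²−1)] = 1 − 6×20 / (6×35)
  = 1 − 120/210 = 1 − 0.5714 ≈ 0.429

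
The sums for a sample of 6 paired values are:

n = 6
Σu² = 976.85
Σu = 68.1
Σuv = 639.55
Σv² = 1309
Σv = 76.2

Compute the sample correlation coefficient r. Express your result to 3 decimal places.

-0.854

r = (nΣuv − ΣuΣv) / √[(nΣu² − (Σu)²)(nΣv² − (Σv)²)]
Numerator: 6×639.55 − 68.1×76.2 = -1351.92
Denominator: √[(5861.1 − 4637.61)(7854 − 5806.44)] = √[1223.49 × 2047.56] = 1582.7726
r = -1351.92 / 1582.7726 ≈ -0.854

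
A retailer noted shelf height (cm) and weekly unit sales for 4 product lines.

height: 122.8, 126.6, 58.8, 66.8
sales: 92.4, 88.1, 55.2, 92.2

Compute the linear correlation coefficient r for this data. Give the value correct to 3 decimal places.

n = 4, Σx = 375, Σy = 327.9, Σx² = 39027.08, Σy² = 27847.25, Σxy = 31904.9
nΣxy − ΣxΣy = 127619.6 − 122962.5 = 4657.1
nΣx² − (Σx)² = 156108.32 − 140625 = 15483.32; nΣy² − (Σy)² = 111389 − 107518.41 = 3870.59
r = 4657.1 / √(15483.32 × 3870.59) = 4657.1 / 7741.4200 ≈ 0.602

0.602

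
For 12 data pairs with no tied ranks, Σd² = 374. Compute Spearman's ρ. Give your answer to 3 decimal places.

-0.308

ρ = 1 − 6Σd² / [n(n²−1)] = 1 − 6×374 / (12×143)
  = 1 − 2244/1716 = 1 − 1.3077 ≈ -0.308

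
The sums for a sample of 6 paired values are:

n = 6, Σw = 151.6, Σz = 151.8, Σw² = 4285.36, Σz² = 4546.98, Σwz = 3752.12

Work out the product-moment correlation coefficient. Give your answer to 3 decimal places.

-0.147

r = (nΣwz − ΣwΣz) / √[(nΣw² − (Σw)²)(nΣz² − (Σz)²)]
Numerator: 6×3752.12 − 151.6×151.8 = -500.16
Denominator: √[(25712.16 − 22982.56)(27281.88 − 23043.24)] = √[2729.6 × 4238.64] = 3401.4397
r = -500.16 / 3401.4397 ≈ -0.147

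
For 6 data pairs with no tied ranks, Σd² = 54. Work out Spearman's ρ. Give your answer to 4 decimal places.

-0.5429

ρ = 1 − 6Σd² / [n(n²−1)] = 1 − 6×54 / (6×35)
  = 1 − 324/210 = 1 − 1.54286 ≈ -0.5429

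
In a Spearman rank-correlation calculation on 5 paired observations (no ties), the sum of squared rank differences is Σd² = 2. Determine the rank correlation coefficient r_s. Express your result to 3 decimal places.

0.900

ρ = 1 − 6Σd² / [n(n²−1)] = 1 − 6×2 / (5×24)
  = 1 − 12/120 = 1 − 0.1000 ≈ 0.900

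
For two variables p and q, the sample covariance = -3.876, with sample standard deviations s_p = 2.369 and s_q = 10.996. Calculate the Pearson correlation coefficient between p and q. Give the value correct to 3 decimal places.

-0.149

r = Cov(p,q) / (s_p · s_q) = -3.876 / (2.369 × 10.996)
  = -3.876 / 26.0495 ≈ -0.149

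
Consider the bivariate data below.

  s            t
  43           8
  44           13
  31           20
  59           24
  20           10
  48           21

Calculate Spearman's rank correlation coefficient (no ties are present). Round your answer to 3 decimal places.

0.714

Rank s: 3, 4, 2, 6, 1, 5
Rank t: 1, 3, 4, 6, 2, 5
d = rank(s) − rank(t): 2, 1, -2, 0, -1, 0; Σd² = 10
ρ = 1 − 6Σd² / [n(n²−1)] = 1 − 6×10 / (6×35) = 1 − 60/210 ≈ 0.714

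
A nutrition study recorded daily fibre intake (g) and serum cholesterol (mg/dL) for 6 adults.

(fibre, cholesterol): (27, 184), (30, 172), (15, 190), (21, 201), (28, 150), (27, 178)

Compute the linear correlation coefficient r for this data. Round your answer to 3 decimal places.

-0.637

n = 6, Σx = 148, Σy = 1075, Σx² = 3808, Σy² = 194125, Σxy = 26205
nΣxy − ΣxΣy = 157230 − 159100 = -1870
nΣx² − (Σx)² = 22848 − 21904 = 944; nΣy² − (Σy)² = 1164750 − 1155625 = 9125
r = -1870 / √(944 × 9125) = -1870 / 2934.9617 ≈ -0.637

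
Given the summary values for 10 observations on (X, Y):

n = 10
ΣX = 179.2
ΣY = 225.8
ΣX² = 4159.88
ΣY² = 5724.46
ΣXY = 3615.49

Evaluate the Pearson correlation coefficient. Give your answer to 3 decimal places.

r = (nΣXY − ΣXΣY) / √[(nΣX² − (ΣX)²)(nΣY² − (ΣY)²)]
Numerator: 10×3615.49 − 179.2×225.8 = -4308.46
Denominator: √[(41598.8 − 32112.64)(57244.6 − 50985.64)] = √[9486.16 × 6258.96] = 7705.4199
r = -4308.46 / 7705.4199 ≈ -0.559

-0.559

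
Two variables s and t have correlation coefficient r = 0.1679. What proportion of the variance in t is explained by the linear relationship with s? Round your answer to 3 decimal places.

r² = (0.1679)² = 0.028

0.028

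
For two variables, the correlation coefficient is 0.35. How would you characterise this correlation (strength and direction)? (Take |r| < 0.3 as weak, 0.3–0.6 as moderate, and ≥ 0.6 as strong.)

r = 0.35 > 0 so the relationship is positive.
|r| = 0.35, which falls in the moderate range.

moderate positive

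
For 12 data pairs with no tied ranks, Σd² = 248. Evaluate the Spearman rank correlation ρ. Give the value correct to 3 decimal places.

ρ = 1 − 6Σd² / [n(n²−1)] = 1 − 6×248 / (12×143)
  = 1 − 1488/1716 = 1 − 0.8671 ≈ 0.133

0.133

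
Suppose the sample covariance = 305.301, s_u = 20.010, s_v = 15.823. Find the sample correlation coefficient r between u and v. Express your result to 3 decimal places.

0.964

r = Cov(u,v) / (s_u · s_v) = 305.301 / (20.010 × 15.823)
  = 305.301 / 316.6182 ≈ 0.964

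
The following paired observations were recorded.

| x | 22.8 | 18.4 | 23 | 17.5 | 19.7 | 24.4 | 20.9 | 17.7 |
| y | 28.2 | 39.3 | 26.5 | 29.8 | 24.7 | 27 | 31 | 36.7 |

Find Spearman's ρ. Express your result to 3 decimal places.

-0.548

Rank x: 6, 3, 7, 1, 4, 8, 5, 2
Rank y: 4, 8, 2, 5, 1, 3, 6, 7
d = rank(x) − rank(y): 2, -5, 5, -4, 3, 5, -1, -5; Σd² = 130
ρ = 1 − 6Σd² / [n(n²−1)] = 1 − 6×130 / (8×63) = 1 − 780/504 ≈ -0.548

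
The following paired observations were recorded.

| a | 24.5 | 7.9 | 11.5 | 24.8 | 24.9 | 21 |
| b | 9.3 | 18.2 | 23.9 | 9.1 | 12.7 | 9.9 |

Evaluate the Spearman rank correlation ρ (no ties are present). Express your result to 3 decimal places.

Rank a: 4, 1, 2, 5, 6, 3
Rank b: 2, 5, 6, 1, 4, 3
d = rank(a) − rank(b): 2, -4, -4, 4, 2, 0; Σd² = 56
ρ = 1 − 6Σd² / [n(n²−1)] = 1 − 6×56 / (6×35) = 1 − 336/210 ≈ -0.600

-0.600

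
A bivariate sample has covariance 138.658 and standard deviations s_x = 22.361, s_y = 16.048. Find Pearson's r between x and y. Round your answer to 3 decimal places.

r = Cov(x,y) / (s_x · s_y) = 138.658 / (22.361 × 16.048)
  = 138.658 / 358.8493 ≈ 0.386

0.386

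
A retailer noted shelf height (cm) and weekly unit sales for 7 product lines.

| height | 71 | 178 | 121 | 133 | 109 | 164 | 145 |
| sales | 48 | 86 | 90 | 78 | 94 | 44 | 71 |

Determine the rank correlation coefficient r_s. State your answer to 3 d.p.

Rank height: 1, 7, 3, 4, 2, 6, 5
Rank sales: 2, 5, 6, 4, 7, 1, 3
d = rank(height) − rank(sales): -1, 2, -3, 0, -5, 5, 2; Σd² = 68
ρ = 1 − 6Σd² / [n(n²−1)] = 1 − 6×68 / (7×48) = 1 − 408/336 ≈ -0.214

-0.214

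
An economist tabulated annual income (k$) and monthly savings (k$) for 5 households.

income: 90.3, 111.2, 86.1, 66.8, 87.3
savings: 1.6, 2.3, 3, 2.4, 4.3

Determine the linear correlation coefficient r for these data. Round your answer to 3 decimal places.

n = 5, Σx = 441.7, Σy = 13.6, Σx² = 40016.27, Σy² = 41.1, Σxy = 1194.25
nΣxy − ΣxΣy = 5971.25 − 6007.12 = -35.87
nΣx² − (Σx)² = 200081.35 − 195098.89 = 4982.46; nΣy² − (Σy)² = 205.5 − 184.96 = 20.54
r = -35.87 / √(4982.46 × 20.54) = -35.87 / 319.9058 ≈ -0.112

-0.112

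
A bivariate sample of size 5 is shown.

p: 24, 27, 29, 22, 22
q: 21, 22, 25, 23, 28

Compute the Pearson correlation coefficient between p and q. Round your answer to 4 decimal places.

n = 5, Σp = 124, Σq = 119, Σp² = 3114, Σq² = 2863, Σpq = 2945
nΣpq − ΣpΣq = 14725 − 14756 = -31
nΣp² − (Σp)² = 15570 − 15376 = 194; nΣq² − (Σq)² = 14315 − 14161 = 154
r = -31 / √(194 × 154) = -31 / 172.8468 ≈ -0.1793

-0.1793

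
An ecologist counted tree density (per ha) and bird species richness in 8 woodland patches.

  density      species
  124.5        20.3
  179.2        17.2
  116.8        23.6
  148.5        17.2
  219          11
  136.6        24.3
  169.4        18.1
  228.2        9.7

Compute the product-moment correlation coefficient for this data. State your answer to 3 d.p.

-0.936

n = 8, Σx = 1322.2, Σy = 141.4, Σx² = 230699.54, Σy² = 2693.92, Σxy = 21928.33
nΣxy − ΣxΣy = 175426.64 − 186959.08 = -11532.44
nΣx² − (Σx)² = 1845596.32 − 1748212.84 = 97383.48; nΣy² − (Σy)² = 21551.36 − 19993.96 = 1557.4
r = -11532.44 / √(97383.48 × 1557.4) = -11532.44 / 12315.2358 ≈ -0.936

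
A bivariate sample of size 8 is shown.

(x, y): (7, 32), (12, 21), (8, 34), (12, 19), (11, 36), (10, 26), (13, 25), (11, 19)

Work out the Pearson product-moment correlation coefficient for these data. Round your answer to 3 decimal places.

-0.610

n = 8, Σx = 84, Σy = 212, Σx² = 912, Σy² = 5940, Σxy = 2166
nΣxy − ΣxΣy = 17328 − 17808 = -480
nΣx² − (Σx)² = 7296 − 7056 = 240; nΣy² − (Σy)² = 47520 − 44944 = 2576
r = -480 / √(240 × 2576) = -480 / 786.2824 ≈ -0.610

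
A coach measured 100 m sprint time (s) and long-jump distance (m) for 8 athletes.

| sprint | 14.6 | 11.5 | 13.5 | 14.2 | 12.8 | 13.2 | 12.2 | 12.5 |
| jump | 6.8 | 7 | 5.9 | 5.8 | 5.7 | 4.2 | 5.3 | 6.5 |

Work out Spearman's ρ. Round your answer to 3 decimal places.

Rank sprint: 8, 1, 6, 7, 4, 5, 2, 3
Rank jump: 7, 8, 5, 4, 3, 1, 2, 6
d = rank(sprint) − rank(jump): 1, -7, 1, 3, 1, 4, 0, -3; Σd² = 86
ρ = 1 − 6Σd² / [n(n²−1)] = 1 − 6×86 / (8×63) = 1 − 516/504 ≈ -0.024

-0.024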